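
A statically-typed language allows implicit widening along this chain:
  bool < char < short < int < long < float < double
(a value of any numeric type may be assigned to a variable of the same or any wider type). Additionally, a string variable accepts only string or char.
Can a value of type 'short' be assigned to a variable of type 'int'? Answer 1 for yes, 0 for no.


Target variable type: int
Source value type: short
Numeric ranks: short=2, int=3
Widening allowed iff rank(source) <= rank(target): 2 <= 3? Yes
Result: 1

1


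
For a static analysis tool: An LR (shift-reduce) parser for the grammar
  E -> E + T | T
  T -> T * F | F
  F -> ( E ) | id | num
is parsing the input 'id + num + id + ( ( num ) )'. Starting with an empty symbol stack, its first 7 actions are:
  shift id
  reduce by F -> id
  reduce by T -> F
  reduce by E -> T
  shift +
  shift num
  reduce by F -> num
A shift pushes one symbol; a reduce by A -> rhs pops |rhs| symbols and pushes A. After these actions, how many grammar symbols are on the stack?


Tracking the symbol stack through each action:
  Action 1: shift 'id' : push -> stack = [id] (size 1)
  Action 2: reduce by F -> id : pop 1, push F -> stack = [F] (size 1)
  Action 3: reduce by T -> F : pop 1, push T -> stack = [T] (size 1)
  Action 4: reduce by E -> T : pop 1, push E -> stack = [E] (size 1)
  Action 5: shift '+' : push -> stack = [E, +] (size 2)
  Action 6: shift 'num' : push -> stack = [E, +, num] (size 3)
  Action 7: reduce by F -> num : pop 1, push F -> stack = [E, +, F] (size 3)
Final stack size: 3

3


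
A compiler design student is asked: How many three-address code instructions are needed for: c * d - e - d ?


Expression: c * d - e - d
Generating three-address code (respecting * over +/- precedence):
  Instruction 1: t1 = c * d
  Instruction 2: t2 = t1 - e
  Instruction 3: t3 = t2 - d
Total instructions: 3

3


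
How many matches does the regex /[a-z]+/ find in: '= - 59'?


Pattern: /[a-z]+/ (identifiers)
Input: '= - 59'
Scanning for matches:
Total matches: 0

0


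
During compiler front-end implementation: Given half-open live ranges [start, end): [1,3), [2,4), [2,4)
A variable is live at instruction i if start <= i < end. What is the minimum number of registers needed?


Live ranges:
  Var0: [1, 3)
  Var1: [2, 4)
  Var2: [2, 4)
Sweep-line events (position, delta, active):
  pos=1 start -> active=1
  pos=2 start -> active=2
  pos=2 start -> active=3
  pos=3 end -> active=2
  pos=4 end -> active=1
  pos=4 end -> active=0
Maximum simultaneous active: 3
Minimum registers needed: 3

3


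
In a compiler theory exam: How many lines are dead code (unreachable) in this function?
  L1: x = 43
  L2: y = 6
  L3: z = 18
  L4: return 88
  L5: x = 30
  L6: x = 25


Analyzing control flow:
  L1: reachable (before return)
  L2: reachable (before return)
  L3: reachable (before return)
  L4: reachable (return statement)
  L5: DEAD (after return at L4)
  L6: DEAD (after return at L4)
Return at L4, total lines = 6
Dead lines: L5 through L6
Count: 2

2


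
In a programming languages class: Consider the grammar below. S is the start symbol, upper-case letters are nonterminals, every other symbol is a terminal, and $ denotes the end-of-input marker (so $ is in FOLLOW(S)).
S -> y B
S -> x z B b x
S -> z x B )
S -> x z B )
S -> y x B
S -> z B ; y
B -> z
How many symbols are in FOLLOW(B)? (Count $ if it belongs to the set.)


S is the start symbol and does not occur in any rule body, so FOLLOW(S) = {$}.
Examining every occurrence of B in a rule body:
  S -> y B : B is at the right end -> add FOLLOW(S) = {$}
  S -> x z B b x : B is followed by terminal 'b' -> add 'b'
  S -> z x B ) : B is followed by terminal ')' -> add ')'
  S -> x z B ) : B is followed by terminal ')' -> add ')' (already in the set)
  S -> y x B : B is at the right end -> add FOLLOW(S) = {$} (already in the set)
  S -> z B ; y : B is followed by terminal ';' -> add ';'
  B -> z : B does not occur in the body -> contributes nothing
FOLLOW(B) = {), ;, b, $}
Count: 4

4


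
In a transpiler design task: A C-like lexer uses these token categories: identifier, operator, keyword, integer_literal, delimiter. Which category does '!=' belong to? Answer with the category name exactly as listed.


Token: '!='
Checking categories:
  identifier: no
  integer_literal: no
  operator: YES
  keyword: no
  delimiter: no
Category: operator

operator


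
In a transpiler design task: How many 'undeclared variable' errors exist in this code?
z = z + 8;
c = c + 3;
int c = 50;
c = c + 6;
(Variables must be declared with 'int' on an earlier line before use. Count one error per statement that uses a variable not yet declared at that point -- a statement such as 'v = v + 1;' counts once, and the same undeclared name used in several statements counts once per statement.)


Scanning code line by line:
  Line 1: use 'z' -> ERROR (undeclared)
  Line 2: use 'c' -> ERROR (undeclared)
  Line 3: declare 'c' -> declared = ['c']
  Line 4: use 'c' -> OK (declared)
Total undeclared variable errors: 2

2


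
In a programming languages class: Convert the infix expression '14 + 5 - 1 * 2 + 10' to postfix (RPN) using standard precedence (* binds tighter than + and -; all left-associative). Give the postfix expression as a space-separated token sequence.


Applying the shunting-yard algorithm:
  Operand 14 -> output
  Push '+' onto operator stack -> op-stack: [+]
  Operand 5 -> output
  See '-' (prec 1); top '+' (prec 1) >= it -> pop '+' to output
  Push '-' onto operator stack -> op-stack: [-]
  Operand 1 -> output
  Push '*' onto operator stack -> op-stack: [-, *]
  Operand 2 -> output
  See '+' (prec 1); top '*' (prec 2) >= it -> pop '*' to output
  See '+' (prec 1); top '-' (prec 1) >= it -> pop '-' to output
  Push '+' onto operator stack -> op-stack: [+]
  Operand 10 -> output
  End of input: pop '+' to output
Postfix result: 14 5 + 1 2 * - 10 +

14 5 + 1 2 * - 10 +


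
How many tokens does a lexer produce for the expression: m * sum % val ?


Scanning 'm * sum % val'
Token 1: 'm' -> identifier
Token 2: '*' -> operator
Token 3: 'sum' -> identifier
Token 4: '%' -> operator
Token 5: 'val' -> identifier
Total tokens: 5

5


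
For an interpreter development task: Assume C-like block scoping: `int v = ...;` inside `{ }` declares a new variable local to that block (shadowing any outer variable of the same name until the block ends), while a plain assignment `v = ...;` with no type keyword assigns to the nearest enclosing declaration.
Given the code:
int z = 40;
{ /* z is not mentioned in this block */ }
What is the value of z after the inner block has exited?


Analyzing scoping rules:
Outer scope: declares z = 40
Inner block: z is neither redeclared nor assigned -> unchanged
After the block -> 40
Result: 40

40


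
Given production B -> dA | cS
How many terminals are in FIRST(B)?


Production: B -> dA | cS
Examining each alternative for leading terminals:
  B -> dA : first terminal = 'd'
  B -> cS : first terminal = 'c'
FIRST(B) = {c, d}
Count: 2

2


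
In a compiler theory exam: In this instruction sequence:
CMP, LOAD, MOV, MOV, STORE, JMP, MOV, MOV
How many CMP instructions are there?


Scanning instruction sequence for CMP:
  Position 1: CMP <- MATCH
  Position 2: LOAD
  Position 3: MOV
  Position 4: MOV
  Position 5: STORE
  Position 6: JMP
  Position 7: MOV
  Position 8: MOV
Matches at positions: [1]
Total CMP count: 1

1


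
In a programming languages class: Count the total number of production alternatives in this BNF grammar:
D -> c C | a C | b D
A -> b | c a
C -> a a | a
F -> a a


Counting alternatives per rule:
  D: 3 alternative(s)
  A: 2 alternative(s)
  C: 2 alternative(s)
  F: 1 alternative(s)
Sum: 3 + 2 + 2 + 1 = 8

8


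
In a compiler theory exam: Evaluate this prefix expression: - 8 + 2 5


Parsing prefix expression: - 8 + 2 5
Step 1: Innermost operation '+ 2 5'
  2 + 5 = 7
Step 2: Outer operation '- 8 [7]'
  8 - 7 = 1

1


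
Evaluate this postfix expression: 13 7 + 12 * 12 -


Processing tokens left to right:
Push 13, Push 7
Pop 13 and 7, compute 13 + 7 = 20, push 20
Push 12
Pop 20 and 12, compute 20 * 12 = 240, push 240
Push 12
Pop 240 and 12, compute 240 - 12 = 228, push 228
Stack result: 228

228


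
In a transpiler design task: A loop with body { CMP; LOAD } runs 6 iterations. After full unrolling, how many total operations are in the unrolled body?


Loop body operations: CMP, LOAD (2 ops per iteration)
Unrolling 6 iterations:
  Iteration 1: CMP, LOAD (2 ops)
  Iteration 2: CMP, LOAD (2 ops)
  Iteration 3: CMP, LOAD (2 ops)
  Iteration 4: CMP, LOAD (2 ops)
  Iteration 5: CMP, LOAD (2 ops)
  Iteration 6: CMP, LOAD (2 ops)
Total: 6 iterations * 2 ops/iter = 12 operations

12


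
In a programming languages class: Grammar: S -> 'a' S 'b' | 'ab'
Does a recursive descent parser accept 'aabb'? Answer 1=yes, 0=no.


Grammar accepts strings of the form a^n b^n (n >= 1)
Word: 'aabb'
Counting: 2 a's and 2 b's
Check: 2 == 2? Yes
Derivation (S -> aSb applied 1 time(s), then S -> ab): S => aSb => aabb
Accepted

1


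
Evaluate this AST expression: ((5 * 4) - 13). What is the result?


Expression: ((5 * 4) - 13)
Evaluating step by step:
  5 * 4 = 20
  20 - 13 = 7
Result: 7

7


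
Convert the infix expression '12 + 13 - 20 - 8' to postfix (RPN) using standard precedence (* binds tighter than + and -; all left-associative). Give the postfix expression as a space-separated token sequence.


Applying the shunting-yard algorithm:
  Operand 12 -> output
  Push '+' onto operator stack -> op-stack: [+]
  Operand 13 -> output
  See '-' (prec 1); top '+' (prec 1) >= it -> pop '+' to output
  Push '-' onto operator stack -> op-stack: [-]
  Operand 20 -> output
  See '-' (prec 1); top '-' (prec 1) >= it -> pop '-' to output
  Push '-' onto operator stack -> op-stack: [-]
  Operand 8 -> output
  End of input: pop '-' to output
Postfix result: 12 13 + 20 - 8 -

12 13 + 20 - 8 -


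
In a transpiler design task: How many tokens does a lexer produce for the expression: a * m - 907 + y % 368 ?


Scanning 'a * m - 907 + y % 368'
Token 1: 'a' -> identifier
Token 2: '*' -> operator
Token 3: 'm' -> identifier
Token 4: '-' -> operator
Token 5: '907' -> integer_literal
Token 6: '+' -> operator
Token 7: 'y' -> identifier
Token 8: '%' -> operator
Token 9: '368' -> integer_literal
Total tokens: 9

9


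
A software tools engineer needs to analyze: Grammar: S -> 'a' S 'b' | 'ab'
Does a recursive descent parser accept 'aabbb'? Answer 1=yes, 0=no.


Grammar accepts strings of the form a^n b^n (n >= 1)
Word: 'aabbb'
Counting: 2 a's and 3 b's
Check: 2 == 3? No
Mismatch: a-count != b-count
Rejected

0


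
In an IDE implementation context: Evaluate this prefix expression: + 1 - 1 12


Parsing prefix expression: + 1 - 1 12
Step 1: Innermost operation '- 1 12'
  1 - 12 = -11
Step 2: Outer operation '+ 1 [-11]'
  1 + -11 = -10

-10


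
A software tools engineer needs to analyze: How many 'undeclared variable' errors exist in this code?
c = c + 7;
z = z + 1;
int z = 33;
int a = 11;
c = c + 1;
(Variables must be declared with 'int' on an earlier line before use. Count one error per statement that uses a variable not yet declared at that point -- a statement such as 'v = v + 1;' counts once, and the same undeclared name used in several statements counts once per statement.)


Scanning code line by line:
  Line 1: use 'c' -> ERROR (undeclared)
  Line 2: use 'z' -> ERROR (undeclared)
  Line 3: declare 'z' -> declared = ['z']
  Line 4: declare 'a' -> declared = ['a', 'z']
  Line 5: use 'c' -> ERROR (undeclared)
Total undeclared variable errors: 3

3


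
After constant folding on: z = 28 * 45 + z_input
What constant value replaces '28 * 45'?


Identifying constant sub-expression:
  Original: z = 28 * 45 + z_input
  28 and 45 are both compile-time constants
  Evaluating: 28 * 45 = 1260
  After folding: z = 1260 + z_input

1260


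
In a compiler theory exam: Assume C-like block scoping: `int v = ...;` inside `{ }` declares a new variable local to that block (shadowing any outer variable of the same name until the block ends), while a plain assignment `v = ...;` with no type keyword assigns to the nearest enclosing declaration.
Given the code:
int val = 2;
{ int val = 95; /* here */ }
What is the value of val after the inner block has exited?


Analyzing scoping rules:
Outer scope: declares val = 2
Inner block: 'int val = 95;' declares a NEW val that shadows the outer one
When the block exits the inner val goes out of scope; the outer val was never modified -> 2
Result: 2

2


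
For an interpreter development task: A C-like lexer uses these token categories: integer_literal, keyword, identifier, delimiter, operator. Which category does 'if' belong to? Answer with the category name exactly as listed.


Token: 'if'
Checking categories:
  identifier: no
  integer_literal: no
  operator: no
  keyword: YES
  delimiter: no
Category: keyword

keyword


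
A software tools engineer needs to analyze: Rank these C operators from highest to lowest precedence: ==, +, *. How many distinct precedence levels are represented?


Looking up precedence for each operator:
  == -> precedence 3
  + -> precedence 5
  * -> precedence 6
Sorted highest to lowest: *, +, ==
Distinct precedence values: [6, 5, 3]
Number of distinct levels: 3

3


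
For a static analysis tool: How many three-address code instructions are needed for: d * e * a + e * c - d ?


Expression: d * e * a + e * c - d
Generating three-address code (respecting * over +/- precedence):
  Instruction 1: t1 = d * e
  Instruction 2: t2 = t1 * a
  Instruction 3: t3 = e * c
  Instruction 4: t4 = t2 + t3
  Instruction 5: t5 = t4 - d
Total instructions: 5

5


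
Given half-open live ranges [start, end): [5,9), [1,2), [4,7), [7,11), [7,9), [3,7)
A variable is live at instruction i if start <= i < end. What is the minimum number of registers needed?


Live ranges:
  Var0: [5, 9)
  Var1: [1, 2)
  Var2: [4, 7)
  Var3: [7, 11)
  Var4: [7, 9)
  Var5: [3, 7)
Sweep-line events (position, delta, active):
  pos=1 start -> active=1
  pos=2 end -> active=0
  pos=3 start -> active=1
  pos=4 start -> active=2
  pos=5 start -> active=3
  pos=7 end -> active=2
  pos=7 end -> active=1
  pos=7 start -> active=2
  pos=7 start -> active=3
  pos=9 end -> active=2
  pos=9 end -> active=1
  pos=11 end -> active=0
Maximum simultaneous active: 3
Minimum registers needed: 3

3


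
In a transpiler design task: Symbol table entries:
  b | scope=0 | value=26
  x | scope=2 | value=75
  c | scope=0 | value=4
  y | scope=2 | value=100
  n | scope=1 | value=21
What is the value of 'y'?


Searching symbol table for 'y':
  b | scope=0 | value=26
  x | scope=2 | value=75
  c | scope=0 | value=4
  y | scope=2 | value=100 <- MATCH
  n | scope=1 | value=21
Found 'y' at scope 2 with value 100

100


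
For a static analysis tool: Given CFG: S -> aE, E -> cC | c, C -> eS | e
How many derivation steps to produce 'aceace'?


Grammar: S -> aE, E -> cC | c, C -> eS | e
Deriving 'aceace':
Step 1: S -> aE => aE
Step 2: E -> cC => acC
Step 3: C -> eS => aceS
Step 4: S -> aE => aceaE
Step 5: E -> cC => aceacC
Step 6: C -> e => aceace
Total derivation steps: 6

6


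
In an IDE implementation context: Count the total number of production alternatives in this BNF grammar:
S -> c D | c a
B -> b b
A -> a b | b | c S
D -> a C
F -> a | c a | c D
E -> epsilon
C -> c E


Counting alternatives per rule:
  S: 2 alternative(s)
  B: 1 alternative(s)
  A: 3 alternative(s)
  D: 1 alternative(s)
  F: 3 alternative(s)
  E: 1 alternative(s)
  C: 1 alternative(s)
Sum: 2 + 1 + 3 + 1 + 3 + 1 + 1 = 12

12


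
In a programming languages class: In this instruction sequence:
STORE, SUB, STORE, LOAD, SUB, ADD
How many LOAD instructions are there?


Scanning instruction sequence for LOAD:
  Position 1: STORE
  Position 2: SUB
  Position 3: STORE
  Position 4: LOAD <- MATCH
  Position 5: SUB
  Position 6: ADD
Matches at positions: [4]
Total LOAD count: 1

1


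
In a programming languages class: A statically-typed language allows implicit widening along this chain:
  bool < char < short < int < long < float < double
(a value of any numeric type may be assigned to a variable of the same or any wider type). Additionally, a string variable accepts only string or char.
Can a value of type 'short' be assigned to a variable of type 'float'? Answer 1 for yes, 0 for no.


Target variable type: float
Source value type: short
Numeric ranks: short=2, float=5
Widening allowed iff rank(source) <= rank(target): 2 <= 5? Yes
Result: 1

1


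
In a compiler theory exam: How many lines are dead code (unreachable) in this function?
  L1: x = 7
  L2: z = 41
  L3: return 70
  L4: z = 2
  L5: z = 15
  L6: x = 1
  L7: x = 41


Analyzing control flow:
  L1: reachable (before return)
  L2: reachable (before return)
  L3: reachable (return statement)
  L4: DEAD (after return at L3)
  L5: DEAD (after return at L3)
  L6: DEAD (after return at L3)
  L7: DEAD (after return at L3)
Return at L3, total lines = 7
Dead lines: L4 through L7
Count: 4

4


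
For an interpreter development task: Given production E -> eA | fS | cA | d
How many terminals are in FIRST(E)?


Production: E -> eA | fS | cA | d
Examining each alternative for leading terminals:
  E -> eA : first terminal = 'e'
  E -> fS : first terminal = 'f'
  E -> cA : first terminal = 'c'
  E -> d : first terminal = 'd'
FIRST(E) = {c, d, e, f}
Count: 4

4


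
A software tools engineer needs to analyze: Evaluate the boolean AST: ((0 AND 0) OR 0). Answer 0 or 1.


Step 1: Evaluate inner node
  0 AND 0 = 0
Step 2: Evaluate root node
  0 OR 0 = 0

0


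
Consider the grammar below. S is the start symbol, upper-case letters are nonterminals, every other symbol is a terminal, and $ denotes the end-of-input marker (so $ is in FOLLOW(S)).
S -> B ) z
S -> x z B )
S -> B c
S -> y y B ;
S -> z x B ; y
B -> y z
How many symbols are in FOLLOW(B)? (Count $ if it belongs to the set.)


S is the start symbol and does not occur in any rule body, so FOLLOW(S) = {$}.
Examining every occurrence of B in a rule body:
  S -> B ) z : B is followed by terminal ')' -> add ')'
  S -> x z B ) : B is followed by terminal ')' -> add ')' (already in the set)
  S -> B c : B is followed by terminal 'c' -> add 'c'
  S -> y y B ; : B is followed by terminal ';' -> add ';'
  S -> z x B ; y : B is followed by terminal ';' -> add ';' (already in the set)
  B -> y z : B does not occur in the body -> contributes nothing
FOLLOW(B) = {), ;, c}
Count: 3

3


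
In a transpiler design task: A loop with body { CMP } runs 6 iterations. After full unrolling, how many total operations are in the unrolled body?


Loop body operations: CMP (1 op per iteration)
Unrolling 6 iterations:
  Iteration 1: CMP (1 ops)
  Iteration 2: CMP (1 ops)
  Iteration 3: CMP (1 ops)
  Iteration 4: CMP (1 ops)
  Iteration 5: CMP (1 ops)
  Iteration 6: CMP (1 ops)
Total: 6 iterations * 1 ops/iter = 6 operations

6


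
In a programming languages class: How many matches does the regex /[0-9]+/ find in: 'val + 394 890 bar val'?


Pattern: /[0-9]+/ (int literals)
Input: 'val + 394 890 bar val'
Scanning for matches:
  Match 1: '394'
  Match 2: '890'
Total matches: 2

2


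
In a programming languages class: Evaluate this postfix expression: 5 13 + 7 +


Processing tokens left to right:
Push 5, Push 13
Pop 5 and 13, compute 5 + 13 = 18, push 18
Push 7
Pop 18 and 7, compute 18 + 7 = 25, push 25
Stack result: 25

25


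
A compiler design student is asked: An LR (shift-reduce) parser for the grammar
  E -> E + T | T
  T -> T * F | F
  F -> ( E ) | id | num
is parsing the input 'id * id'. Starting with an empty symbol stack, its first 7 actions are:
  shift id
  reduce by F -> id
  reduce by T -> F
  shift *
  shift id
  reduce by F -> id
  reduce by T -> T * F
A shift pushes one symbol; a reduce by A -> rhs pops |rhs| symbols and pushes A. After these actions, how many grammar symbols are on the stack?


Tracking the symbol stack through each action:
  Action 1: shift 'id' : push -> stack = [id] (size 1)
  Action 2: reduce by F -> id : pop 1, push F -> stack = [F] (size 1)
  Action 3: reduce by T -> F : pop 1, push T -> stack = [T] (size 1)
  Action 4: shift '*' : push -> stack = [T, *] (size 2)
  Action 5: shift 'id' : push -> stack = [T, *, id] (size 3)
  Action 6: reduce by F -> id : pop 1, push F -> stack = [T, *, F] (size 3)
  Action 7: reduce by T -> T * F : pop 3, push T -> stack = [T] (size 1)
Final stack size: 1

1


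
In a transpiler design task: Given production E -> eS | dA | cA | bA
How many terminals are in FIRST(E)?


Production: E -> eS | dA | cA | bA
Examining each alternative for leading terminals:
  E -> eS : first terminal = 'e'
  E -> dA : first terminal = 'd'
  E -> cA : first terminal = 'c'
  E -> bA : first terminal = 'b'
FIRST(E) = {b, c, d, e}
Count: 4

4


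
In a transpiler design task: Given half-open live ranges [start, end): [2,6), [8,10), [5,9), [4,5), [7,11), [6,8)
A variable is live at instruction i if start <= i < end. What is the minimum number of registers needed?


Live ranges:
  Var0: [2, 6)
  Var1: [8, 10)
  Var2: [5, 9)
  Var3: [4, 5)
  Var4: [7, 11)
  Var5: [6, 8)
Sweep-line events (position, delta, active):
  pos=2 start -> active=1
  pos=4 start -> active=2
  pos=5 end -> active=1
  pos=5 start -> active=2
  pos=6 end -> active=1
  pos=6 start -> active=2
  pos=7 start -> active=3
  pos=8 end -> active=2
  pos=8 start -> active=3
  pos=9 end -> active=2
  pos=10 end -> active=1
  pos=11 end -> active=0
Maximum simultaneous active: 3
Minimum registers needed: 3

3


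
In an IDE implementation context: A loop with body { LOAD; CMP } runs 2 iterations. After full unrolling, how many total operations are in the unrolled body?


Loop body operations: LOAD, CMP (2 ops per iteration)
Unrolling 2 iterations:
  Iteration 1: LOAD, CMP (2 ops)
  Iteration 2: LOAD, CMP (2 ops)
Total: 2 iterations * 2 ops/iter = 4 operations

4


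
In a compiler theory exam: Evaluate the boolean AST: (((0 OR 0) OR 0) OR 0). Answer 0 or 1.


Step 1: Evaluate inner node
  0 OR 0 = 0
Step 2: Evaluate next node
  0 OR 0 = 0
Step 3: Evaluate root node
  0 OR 0 = 0

0


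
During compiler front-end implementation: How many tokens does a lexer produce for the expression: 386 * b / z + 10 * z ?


Scanning '386 * b / z + 10 * z'
Token 1: '386' -> integer_literal
Token 2: '*' -> operator
Token 3: 'b' -> identifier
Token 4: '/' -> operator
Token 5: 'z' -> identifier
Token 6: '+' -> operator
Token 7: '10' -> integer_literal
Token 8: '*' -> operator
Token 9: 'z' -> identifier
Total tokens: 9

9


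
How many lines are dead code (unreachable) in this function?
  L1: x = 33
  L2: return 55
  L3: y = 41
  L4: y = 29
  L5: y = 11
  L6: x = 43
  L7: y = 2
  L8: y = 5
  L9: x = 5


Analyzing control flow:
  L1: reachable (before return)
  L2: reachable (return statement)
  L3: DEAD (after return at L2)
  L4: DEAD (after return at L2)
  L5: DEAD (after return at L2)
  L6: DEAD (after return at L2)
  L7: DEAD (after return at L2)
  L8: DEAD (after return at L2)
  L9: DEAD (after return at L2)
Return at L2, total lines = 9
Dead lines: L3 through L9
Count: 7

7


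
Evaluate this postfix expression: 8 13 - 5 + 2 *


Processing tokens left to right:
Push 8, Push 13
Pop 8 and 13, compute 8 - 13 = -5, push -5
Push 5
Pop -5 and 5, compute -5 + 5 = 0, push 0
Push 2
Pop 0 and 2, compute 0 * 2 = 0, push 0
Stack result: 0

0


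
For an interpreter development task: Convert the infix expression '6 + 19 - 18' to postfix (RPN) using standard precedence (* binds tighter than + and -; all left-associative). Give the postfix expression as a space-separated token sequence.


Applying the shunting-yard algorithm:
  Operand 6 -> output
  Push '+' onto operator stack -> op-stack: [+]
  Operand 19 -> output
  See '-' (prec 1); top '+' (prec 1) >= it -> pop '+' to output
  Push '-' onto operator stack -> op-stack: [-]
  Operand 18 -> output
  End of input: pop '-' to output
Postfix result: 6 19 + 18 -

6 19 + 18 -


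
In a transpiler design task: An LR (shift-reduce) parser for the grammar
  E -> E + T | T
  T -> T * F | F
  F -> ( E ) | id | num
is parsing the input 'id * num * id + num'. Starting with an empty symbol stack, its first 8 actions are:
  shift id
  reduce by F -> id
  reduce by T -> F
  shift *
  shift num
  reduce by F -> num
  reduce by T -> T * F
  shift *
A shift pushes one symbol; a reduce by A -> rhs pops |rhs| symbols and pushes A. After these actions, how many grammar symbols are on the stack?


Tracking the symbol stack through each action:
  Action 1: shift 'id' : push -> stack = [id] (size 1)
  Action 2: reduce by F -> id : pop 1, push F -> stack = [F] (size 1)
  Action 3: reduce by T -> F : pop 1, push T -> stack = [T] (size 1)
  Action 4: shift '*' : push -> stack = [T, *] (size 2)
  Action 5: shift 'num' : push -> stack = [T, *, num] (size 3)
  Action 6: reduce by F -> num : pop 1, push F -> stack = [T, *, F] (size 3)
  Action 7: reduce by T -> T * F : pop 3, push T -> stack = [T] (size 1)
  Action 8: shift '*' : push -> stack = [T, *] (size 2)
Final stack size: 2

2


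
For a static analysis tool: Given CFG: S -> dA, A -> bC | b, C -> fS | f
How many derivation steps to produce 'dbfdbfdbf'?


Grammar: S -> dA, A -> bC | b, C -> fS | f
Deriving 'dbfdbfdbf':
Step 1: S -> dA => dA
Step 2: A -> bC => dbC
Step 3: C -> fS => dbfS
Step 4: S -> dA => dbfdA
Step 5: A -> bC => dbfdbC
Step 6: C -> fS => dbfdbfS
Step 7: S -> dA => dbfdbfdA
Step 8: A -> bC => dbfdbfdbC
Step 9: C -> f => dbfdbfdbf
Total derivation steps: 9

9


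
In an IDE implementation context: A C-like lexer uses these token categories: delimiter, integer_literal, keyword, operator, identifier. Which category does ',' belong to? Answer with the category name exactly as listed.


Token: ','
Checking categories:
  identifier: no
  integer_literal: no
  operator: no
  keyword: no
  delimiter: YES
Category: delimiter

delimiter


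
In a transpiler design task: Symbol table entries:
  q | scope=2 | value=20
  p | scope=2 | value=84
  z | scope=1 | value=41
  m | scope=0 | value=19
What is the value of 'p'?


Searching symbol table for 'p':
  q | scope=2 | value=20
  p | scope=2 | value=84 <- MATCH
  z | scope=1 | value=41
  m | scope=0 | value=19
Found 'p' at scope 2 with value 84

84


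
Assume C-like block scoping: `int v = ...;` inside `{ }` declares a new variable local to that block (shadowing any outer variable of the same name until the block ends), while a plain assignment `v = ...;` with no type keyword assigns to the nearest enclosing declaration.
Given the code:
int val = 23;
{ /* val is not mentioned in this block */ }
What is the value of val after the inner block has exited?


Analyzing scoping rules:
Outer scope: declares val = 23
Inner block: val is neither redeclared nor assigned -> unchanged
After the block -> 23
Result: 23

23


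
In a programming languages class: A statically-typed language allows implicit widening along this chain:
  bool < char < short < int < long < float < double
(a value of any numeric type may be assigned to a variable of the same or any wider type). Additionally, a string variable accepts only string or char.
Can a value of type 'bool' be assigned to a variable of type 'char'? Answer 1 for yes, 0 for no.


Target variable type: char
Source value type: bool
Numeric ranks: bool=0, char=1
Widening allowed iff rank(source) <= rank(target): 0 <= 1? Yes
Result: 1

1


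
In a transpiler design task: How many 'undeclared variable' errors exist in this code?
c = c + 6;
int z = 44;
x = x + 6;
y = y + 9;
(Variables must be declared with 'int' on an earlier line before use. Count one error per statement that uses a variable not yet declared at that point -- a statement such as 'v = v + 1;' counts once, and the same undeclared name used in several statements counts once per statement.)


Scanning code line by line:
  Line 1: use 'c' -> ERROR (undeclared)
  Line 2: declare 'z' -> declared = ['z']
  Line 3: use 'x' -> ERROR (undeclared)
  Line 4: use 'y' -> ERROR (undeclared)
Total undeclared variable errors: 3

3


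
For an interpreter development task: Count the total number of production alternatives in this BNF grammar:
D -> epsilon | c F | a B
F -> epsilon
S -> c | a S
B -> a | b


Counting alternatives per rule:
  D: 3 alternative(s)
  F: 1 alternative(s)
  S: 2 alternative(s)
  B: 2 alternative(s)
Sum: 3 + 1 + 2 + 2 = 8

8


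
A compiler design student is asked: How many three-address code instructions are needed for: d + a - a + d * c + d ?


Expression: d + a - a + d * c + d
Generating three-address code (respecting * over +/- precedence):
  Instruction 1: t1 = d * c
  Instruction 2: t2 = d + a
  Instruction 3: t3 = t2 - a
  Instruction 4: t4 = t3 + t1
  Instruction 5: t5 = t4 + d
Total instructions: 5

5


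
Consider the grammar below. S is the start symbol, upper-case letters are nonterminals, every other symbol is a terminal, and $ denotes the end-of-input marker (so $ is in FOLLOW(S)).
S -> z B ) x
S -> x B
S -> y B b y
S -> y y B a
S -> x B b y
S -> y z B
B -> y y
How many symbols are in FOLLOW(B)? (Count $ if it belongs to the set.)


S is the start symbol and does not occur in any rule body, so FOLLOW(S) = {$}.
Examining every occurrence of B in a rule body:
  S -> z B ) x : B is followed by terminal ')' -> add ')'
  S -> x B : B is at the right end -> add FOLLOW(S) = {$}
  S -> y B b y : B is followed by terminal 'b' -> add 'b'
  S -> y y B a : B is followed by terminal 'a' -> add 'a'
  S -> x B b y : B is followed by terminal 'b' -> add 'b' (already in the set)
  S -> y z B : B is at the right end -> add FOLLOW(S) = {$} (already in the set)
  B -> y y : B does not occur in the body -> contributes nothing
FOLLOW(B) = {), a, b, $}
Count: 4

4


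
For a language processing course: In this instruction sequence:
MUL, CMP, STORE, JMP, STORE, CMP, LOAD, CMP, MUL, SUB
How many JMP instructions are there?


Scanning instruction sequence for JMP:
  Position 1: MUL
  Position 2: CMP
  Position 3: STORE
  Position 4: JMP <- MATCH
  Position 5: STORE
  Position 6: CMP
  Position 7: LOAD
  Position 8: CMP
  Position 9: MUL
  Position 10: SUB
Matches at positions: [4]
Total JMP count: 1

1


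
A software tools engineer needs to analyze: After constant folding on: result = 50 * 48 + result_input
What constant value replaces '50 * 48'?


Identifying constant sub-expression:
  Original: result = 50 * 48 + result_input
  50 and 48 are both compile-time constants
  Evaluating: 50 * 48 = 2400
  After folding: result = 2400 + result_input

2400


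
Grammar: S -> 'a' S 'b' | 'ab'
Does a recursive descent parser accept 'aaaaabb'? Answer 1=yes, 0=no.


Grammar accepts strings of the form a^n b^n (n >= 1)
Word: 'aaaaabb'
Counting: 5 a's and 2 b's
Check: 5 == 2? No
Mismatch: a-count != b-count
Rejected

0


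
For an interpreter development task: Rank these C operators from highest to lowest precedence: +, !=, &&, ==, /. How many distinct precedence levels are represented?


Looking up precedence for each operator:
  + -> precedence 5
  != -> precedence 3
  && -> precedence 2
  == -> precedence 3
  / -> precedence 6
Sorted highest to lowest: /, +, !=, ==, &&
Distinct precedence values: [6, 5, 3, 2]
Number of distinct levels: 4

4


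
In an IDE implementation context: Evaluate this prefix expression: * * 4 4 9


Parsing prefix expression: * * 4 4 9
Step 1: Innermost operation '* 4 4'
  4 * 4 = 16
Step 2: Outer operation '* [16] 9'
  16 * 9 = 144

144


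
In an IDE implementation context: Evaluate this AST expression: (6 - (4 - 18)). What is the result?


Expression: (6 - (4 - 18))
Evaluating step by step:
  4 - 18 = -14
  6 - -14 = 20
Result: 20

20


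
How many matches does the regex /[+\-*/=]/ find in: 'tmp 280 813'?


Pattern: /[+\-*/=]/ (operators)
Input: 'tmp 280 813'
Scanning for matches:
Total matches: 0

0


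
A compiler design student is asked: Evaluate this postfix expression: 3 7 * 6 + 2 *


Processing tokens left to right:
Push 3, Push 7
Pop 3 and 7, compute 3 * 7 = 21, push 21
Push 6
Pop 21 and 6, compute 21 + 6 = 27, push 27
Push 2
Pop 27 and 2, compute 27 * 2 = 54, push 54
Stack result: 54

54


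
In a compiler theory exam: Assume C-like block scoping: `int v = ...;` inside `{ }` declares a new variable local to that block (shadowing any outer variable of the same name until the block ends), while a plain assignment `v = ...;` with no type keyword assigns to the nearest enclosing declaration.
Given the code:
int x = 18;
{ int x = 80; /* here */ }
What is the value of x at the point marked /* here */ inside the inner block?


Analyzing scoping rules:
Outer scope: declares x = 18
Inner block: 'int x = 80;' declares a NEW x that shadows the outer one
Inside the block the inner declaration is in scope -> 80
Result: 80

80


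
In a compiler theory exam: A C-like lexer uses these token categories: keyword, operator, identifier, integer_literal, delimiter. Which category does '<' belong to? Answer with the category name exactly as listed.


Token: '<'
Checking categories:
  identifier: no
  integer_literal: no
  operator: YES
  keyword: no
  delimiter: no
Category: operator

operator


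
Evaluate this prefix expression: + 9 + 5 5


Parsing prefix expression: + 9 + 5 5
Step 1: Innermost operation '+ 5 5'
  5 + 5 = 10
Step 2: Outer operation '+ 9 [10]'
  9 + 10 = 19

19


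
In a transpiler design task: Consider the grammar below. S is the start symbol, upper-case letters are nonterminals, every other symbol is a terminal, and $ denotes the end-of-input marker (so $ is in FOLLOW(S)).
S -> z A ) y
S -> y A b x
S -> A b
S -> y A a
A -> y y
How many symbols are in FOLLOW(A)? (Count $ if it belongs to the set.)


S is the start symbol and does not occur in any rule body, so FOLLOW(S) = {$}.
Examining every occurrence of A in a rule body:
  S -> z A ) y : A is followed by terminal ')' -> add ')'
  S -> y A b x : A is followed by terminal 'b' -> add 'b'
  S -> A b : A is followed by terminal 'b' -> add 'b' (already in the set)
  S -> y A a : A is followed by terminal 'a' -> add 'a'
  A -> y y : A does not occur in the body -> contributes nothing
FOLLOW(A) = {), a, b}
Count: 3

3


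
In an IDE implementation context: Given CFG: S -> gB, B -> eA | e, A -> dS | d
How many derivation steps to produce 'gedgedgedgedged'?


Grammar: S -> gB, B -> eA | e, A -> dS | d
Deriving 'gedgedgedgedged':
Step 1: S -> gB => gB
Step 2: B -> eA => geA
Step 3: A -> dS => gedS
Step 4: S -> gB => gedgB
Step 5: B -> eA => gedgeA
Step 6: A -> dS => gedgedS
Step 7: S -> gB => gedgedgB
Step 8: B -> eA => gedgedgeA
Step 9: A -> dS => gedgedgedS
Step 10: S -> gB => gedgedgedgB
Step 11: B -> eA => gedgedgedgeA
Step 12: A -> dS => gedgedgedgedS
Step 13: S -> gB => gedgedgedgedgB
Step 14: B -> eA => gedgedgedgedgeA
Step 15: A -> d => gedgedgedgedged
Total derivation steps: 15

15


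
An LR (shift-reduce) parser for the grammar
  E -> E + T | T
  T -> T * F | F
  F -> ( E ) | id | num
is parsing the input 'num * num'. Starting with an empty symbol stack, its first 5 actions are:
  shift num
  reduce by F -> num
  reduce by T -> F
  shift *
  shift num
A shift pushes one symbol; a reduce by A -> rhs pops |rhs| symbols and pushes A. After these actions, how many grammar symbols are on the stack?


Tracking the symbol stack through each action:
  Action 1: shift 'num' : push -> stack = [num] (size 1)
  Action 2: reduce by F -> num : pop 1, push F -> stack = [F] (size 1)
  Action 3: reduce by T -> F : pop 1, push T -> stack = [T] (size 1)
  Action 4: shift '*' : push -> stack = [T, *] (size 2)
  Action 5: shift 'num' : push -> stack = [T, *, num] (size 3)
Final stack size: 3

3


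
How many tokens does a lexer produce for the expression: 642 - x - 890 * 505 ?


Scanning '642 - x - 890 * 505'
Token 1: '642' -> integer_literal
Token 2: '-' -> operator
Token 3: 'x' -> identifier
Token 4: '-' -> operator
Token 5: '890' -> integer_literal
Token 6: '*' -> operator
Token 7: '505' -> integer_literal
Total tokens: 7

7


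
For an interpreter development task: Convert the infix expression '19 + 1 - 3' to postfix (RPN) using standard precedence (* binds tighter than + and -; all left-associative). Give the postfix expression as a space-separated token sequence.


Applying the shunting-yard algorithm:
  Operand 19 -> output
  Push '+' onto operator stack -> op-stack: [+]
  Operand 1 -> output
  See '-' (prec 1); top '+' (prec 1) >= it -> pop '+' to output
  Push '-' onto operator stack -> op-stack: [-]
  Operand 3 -> output
  End of input: pop '-' to output
Postfix result: 19 1 + 3 -

19 1 + 3 -


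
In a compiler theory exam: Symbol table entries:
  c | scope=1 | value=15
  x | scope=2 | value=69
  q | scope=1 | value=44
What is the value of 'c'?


Searching symbol table for 'c':
  c | scope=1 | value=15 <- MATCH
  x | scope=2 | value=69
  q | scope=1 | value=44
Found 'c' at scope 1 with value 15

15


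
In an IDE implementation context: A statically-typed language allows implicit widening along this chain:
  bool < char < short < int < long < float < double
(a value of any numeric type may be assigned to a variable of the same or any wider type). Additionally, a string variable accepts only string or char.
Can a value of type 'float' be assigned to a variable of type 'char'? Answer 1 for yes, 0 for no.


Target variable type: char
Source value type: float
Numeric ranks: float=5, char=1
Widening allowed iff rank(source) <= rank(target): 5 <= 1? No
Result: 0

0


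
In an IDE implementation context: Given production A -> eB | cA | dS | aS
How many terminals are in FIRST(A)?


Production: A -> eB | cA | dS | aS
Examining each alternative for leading terminals:
  A -> eB : first terminal = 'e'
  A -> cA : first terminal = 'c'
  A -> dS : first terminal = 'd'
  A -> aS : first terminal = 'a'
FIRST(A) = {a, c, d, e}
Count: 4

4


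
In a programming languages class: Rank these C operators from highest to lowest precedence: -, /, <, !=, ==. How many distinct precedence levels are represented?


Looking up precedence for each operator:
  - -> precedence 5
  / -> precedence 6
  < -> precedence 4
  != -> precedence 3
  == -> precedence 3
Sorted highest to lowest: /, -, <, !=, ==
Distinct precedence values: [6, 5, 4, 3]
Number of distinct levels: 4

4


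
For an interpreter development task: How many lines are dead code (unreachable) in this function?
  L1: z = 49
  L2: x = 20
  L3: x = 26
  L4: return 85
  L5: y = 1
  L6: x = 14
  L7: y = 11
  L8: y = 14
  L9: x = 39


Analyzing control flow:
  L1: reachable (before return)
  L2: reachable (before return)
  L3: reachable (before return)
  L4: reachable (return statement)
  L5: DEAD (after return at L4)
  L6: DEAD (after return at L4)
  L7: DEAD (after return at L4)
  L8: DEAD (after return at L4)
  L9: DEAD (after return at L4)
Return at L4, total lines = 9
Dead lines: L5 through L9
Count: 5

5


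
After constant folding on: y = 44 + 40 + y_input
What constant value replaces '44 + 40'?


Identifying constant sub-expression:
  Original: y = 44 + 40 + y_input
  44 and 40 are both compile-time constants
  Evaluating: 44 + 40 = 84
  After folding: y = 84 + y_input

84


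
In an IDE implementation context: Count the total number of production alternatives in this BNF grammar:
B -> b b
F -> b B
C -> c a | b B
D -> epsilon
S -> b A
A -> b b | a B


Counting alternatives per rule:
  B: 1 alternative(s)
  F: 1 alternative(s)
  C: 2 alternative(s)
  D: 1 alternative(s)
  S: 1 alternative(s)
  A: 2 alternative(s)
Sum: 1 + 1 + 2 + 1 + 1 + 2 = 8

8


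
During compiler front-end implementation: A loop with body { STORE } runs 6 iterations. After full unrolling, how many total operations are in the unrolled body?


Loop body operations: STORE (1 op per iteration)
Unrolling 6 iterations:
  Iteration 1: STORE (1 ops)
  Iteration 2: STORE (1 ops)
  Iteration 3: STORE (1 ops)
  Iteration 4: STORE (1 ops)
  Iteration 5: STORE (1 ops)
  Iteration 6: STORE (1 ops)
Total: 6 iterations * 1 ops/iter = 6 operations

6
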